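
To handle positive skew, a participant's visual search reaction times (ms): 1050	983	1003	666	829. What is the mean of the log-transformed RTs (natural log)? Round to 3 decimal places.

ln(RT): 6.9565, 6.8906, 6.9108, 6.5013, 6.7202
Σ ln(RT) = 33.9794
Mean = 33.9794/5 = 6.79588

6.796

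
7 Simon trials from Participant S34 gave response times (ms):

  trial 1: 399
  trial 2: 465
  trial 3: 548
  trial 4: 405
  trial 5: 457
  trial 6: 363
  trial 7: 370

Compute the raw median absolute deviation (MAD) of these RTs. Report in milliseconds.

Sorted: 363, 370, 399, 405, 457, 465, 548 → median = 405
|x − 405|: 6, 60, 143, 0, 52, 42, 35
Sorted deviations: 0, 6, 35, 42, 52, 60, 143 → MAD = 42

42 ms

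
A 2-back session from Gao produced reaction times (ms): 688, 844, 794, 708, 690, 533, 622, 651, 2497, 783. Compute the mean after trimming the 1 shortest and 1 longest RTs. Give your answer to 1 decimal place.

722.5 ms

Sorted: 533, 622, 651, 688, 690, 708, 783, 794, 844, 2497
Drop lowest 1 (533) and highest 1 (2497)
Remaining (n=8): Σ = 5780, mean = 5780/8 = 722.500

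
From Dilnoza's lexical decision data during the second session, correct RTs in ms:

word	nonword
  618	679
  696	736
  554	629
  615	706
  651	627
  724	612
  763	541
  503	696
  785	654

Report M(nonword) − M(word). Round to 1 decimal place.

-3.2 ms

M(word) = 5909/9 = 656.556
M(nonword) = 5880/9 = 653.333
Difference = 653.333 − 656.556 = -3.222 ms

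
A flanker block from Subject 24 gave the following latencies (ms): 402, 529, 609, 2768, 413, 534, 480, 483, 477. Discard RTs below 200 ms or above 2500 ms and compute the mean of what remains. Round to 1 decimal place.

Excluded: 2768
Retained (n=8): Σ = 3927
Mean = 3927/8 = 490.8750

490.9 ms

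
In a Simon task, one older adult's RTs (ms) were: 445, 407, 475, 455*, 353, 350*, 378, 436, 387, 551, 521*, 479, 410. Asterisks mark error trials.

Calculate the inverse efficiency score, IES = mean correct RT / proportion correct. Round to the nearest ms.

Correct trials (n=10): 445, 407, 475, 353, 378, 436, 387, 551, 479, 410
Mean correct RT = 4321/10 = 432.1000 ms
Proportion correct = 10/13
IES = 432.1000 / (10/13) = 561.730 ms

562 ms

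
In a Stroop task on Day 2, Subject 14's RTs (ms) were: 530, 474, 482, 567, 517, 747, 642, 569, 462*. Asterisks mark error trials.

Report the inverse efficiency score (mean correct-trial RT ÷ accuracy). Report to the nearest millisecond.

637 ms

Correct trials (n=8): 530, 474, 482, 567, 517, 747, 642, 569
Mean correct RT = 4528/8 = 566.0000 ms
Proportion correct = 8/9
IES = 566.0000 / (8/9) = 636.750 ms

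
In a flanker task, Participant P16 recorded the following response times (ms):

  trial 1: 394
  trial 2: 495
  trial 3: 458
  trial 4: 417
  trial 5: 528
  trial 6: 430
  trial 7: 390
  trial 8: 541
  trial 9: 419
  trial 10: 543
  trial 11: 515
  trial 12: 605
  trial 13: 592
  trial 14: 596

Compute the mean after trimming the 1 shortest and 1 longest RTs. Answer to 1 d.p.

Sorted: 390, 394, 417, 419, 430, 458, 495, 515, 528, 541, 543, 592, 596, 605
Drop lowest 1 (390) and highest 1 (605)
Remaining (n=12): Σ = 5928, mean = 5928/12 = 494.000

494.0 ms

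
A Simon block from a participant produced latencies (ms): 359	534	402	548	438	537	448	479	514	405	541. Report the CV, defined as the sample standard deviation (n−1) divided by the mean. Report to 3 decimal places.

0.141

n = 11, Σ = 5205, M = 473.1818
Σ(x−M)² = 44293.636; s = √(44293.636/10) = 66.5535
CV = 66.5535 / 473.1818 = 0.14065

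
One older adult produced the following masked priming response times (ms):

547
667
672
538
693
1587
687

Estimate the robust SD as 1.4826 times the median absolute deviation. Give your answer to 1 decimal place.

Sorted: 538, 547, 667, 672, 687, 693, 1587 → median = 672
|x − 672| sorted: 0, 5, 15, 21, 125, 134, 915 → MAD = 21
Robust SD ≈ 1.4826 × 21 = 31.135

31.1 ms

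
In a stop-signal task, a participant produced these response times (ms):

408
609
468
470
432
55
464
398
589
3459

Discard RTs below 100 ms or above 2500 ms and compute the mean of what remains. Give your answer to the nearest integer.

480 ms

Excluded: 55, 3459
Retained (n=8): Σ = 3838
Mean = 3838/8 = 479.7500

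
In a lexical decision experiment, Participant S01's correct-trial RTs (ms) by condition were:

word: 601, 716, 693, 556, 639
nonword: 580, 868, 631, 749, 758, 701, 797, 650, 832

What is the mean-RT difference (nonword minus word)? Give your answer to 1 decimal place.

M(word) = 3205/5 = 641.000
M(nonword) = 6566/9 = 729.556
Difference = 729.556 − 641.000 = 88.556 ms

88.6 ms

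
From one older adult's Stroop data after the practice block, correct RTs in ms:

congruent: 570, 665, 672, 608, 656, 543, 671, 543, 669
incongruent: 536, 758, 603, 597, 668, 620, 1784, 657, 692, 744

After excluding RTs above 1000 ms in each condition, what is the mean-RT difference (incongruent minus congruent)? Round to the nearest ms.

31 ms

incongruent: exclude 1784
M(congruent) = 5597/9 = 621.889
M(incongruent) = 5875/9 = 652.778
Difference = 652.778 − 621.889 = 30.889 ms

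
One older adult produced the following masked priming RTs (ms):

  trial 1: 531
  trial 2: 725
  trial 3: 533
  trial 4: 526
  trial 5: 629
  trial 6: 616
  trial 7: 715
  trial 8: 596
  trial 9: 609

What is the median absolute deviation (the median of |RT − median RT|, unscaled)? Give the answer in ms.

76 ms

Sorted: 526, 531, 533, 596, 609, 616, 629, 715, 725 → median = 609
|x − 609|: 78, 116, 76, 83, 20, 7, 106, 13, 0
Sorted deviations: 0, 7, 13, 20, 76, 78, 83, 106, 116 → MAD = 76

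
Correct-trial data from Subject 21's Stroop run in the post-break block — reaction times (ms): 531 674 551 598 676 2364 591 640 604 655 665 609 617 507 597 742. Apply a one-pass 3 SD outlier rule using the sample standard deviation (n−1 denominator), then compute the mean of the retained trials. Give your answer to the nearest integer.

n = 16, ΣRT = 11621, M = 726.312
Σ(x−M)² = 2912975.44; s = √(2912975.44/15) = 440.679
Cutoffs: 726.312 ± 3·440.679 → [-595.7, 2048.4]
Outside: 2364 → excluded.
Retained (n=15): Σ = 9257, mean = 9257/15 = 617.133

617 ms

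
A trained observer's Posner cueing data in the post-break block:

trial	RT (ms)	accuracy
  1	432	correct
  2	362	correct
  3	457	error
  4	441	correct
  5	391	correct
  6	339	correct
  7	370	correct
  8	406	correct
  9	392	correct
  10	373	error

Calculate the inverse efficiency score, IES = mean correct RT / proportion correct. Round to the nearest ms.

Correct trials (n=8): 432, 362, 441, 391, 339, 370, 406, 392
Mean correct RT = 3133/8 = 391.6250 ms
Proportion correct = 8/10
IES = 391.6250 / (8/10) = 489.531 ms

490 ms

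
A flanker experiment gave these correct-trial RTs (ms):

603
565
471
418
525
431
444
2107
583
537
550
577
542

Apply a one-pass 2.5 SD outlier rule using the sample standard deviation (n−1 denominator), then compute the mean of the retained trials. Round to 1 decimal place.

n = 13, ΣRT = 8353, M = 642.538
Σ(x−M)² = 2367697.23; s = √(2367697.23/12) = 444.194
Cutoffs: 642.538 ± 2.5·444.194 → [-467.9, 1753.0]
Outside: 2107 → excluded.
Retained (n=12): Σ = 6246, mean = 6246/12 = 520.500

520.5 ms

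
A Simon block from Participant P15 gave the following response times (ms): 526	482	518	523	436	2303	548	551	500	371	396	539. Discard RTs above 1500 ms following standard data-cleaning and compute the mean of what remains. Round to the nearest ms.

Excluded: 2303
Retained (n=11): Σ = 5390
Mean = 5390/11 = 490.0000

490 ms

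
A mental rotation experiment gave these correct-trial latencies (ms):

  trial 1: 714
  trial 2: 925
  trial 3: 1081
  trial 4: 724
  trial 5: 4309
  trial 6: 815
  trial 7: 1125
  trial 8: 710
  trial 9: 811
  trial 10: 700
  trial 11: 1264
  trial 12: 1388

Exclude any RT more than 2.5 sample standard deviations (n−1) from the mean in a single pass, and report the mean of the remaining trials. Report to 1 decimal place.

n = 12, ΣRT = 14566, M = 1213.833
Σ(x−M)² = 11050853.67; s = √(11050853.67/11) = 1002.309
Cutoffs: 1213.833 ± 2.5·1002.309 → [-1291.9, 3719.6]
Outside: 4309 → excluded.
Retained (n=11): Σ = 10257, mean = 10257/11 = 932.455

932.5 ms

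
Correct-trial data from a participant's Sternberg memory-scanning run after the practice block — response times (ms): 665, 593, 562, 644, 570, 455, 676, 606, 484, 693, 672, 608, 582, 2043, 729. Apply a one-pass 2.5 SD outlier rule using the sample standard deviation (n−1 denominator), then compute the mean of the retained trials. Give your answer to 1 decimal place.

609.9 ms

n = 15, ΣRT = 10582, M = 705.467
Σ(x−M)² = 1995109.73; s = √(1995109.73/14) = 377.502
Cutoffs: 705.467 ± 2.5·377.502 → [-238.3, 1649.2]
Outside: 2043 → excluded.
Retained (n=14): Σ = 8539, mean = 8539/14 = 609.929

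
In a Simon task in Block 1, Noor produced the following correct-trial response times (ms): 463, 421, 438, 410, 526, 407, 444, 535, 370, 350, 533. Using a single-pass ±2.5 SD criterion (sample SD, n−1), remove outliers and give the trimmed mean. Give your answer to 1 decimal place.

n = 11, ΣRT = 4897, M = 445.182
Σ(x−M)² = 40673.64; s = √(40673.64/10) = 63.776
Cutoffs: 445.182 ± 2.5·63.776 → [285.7, 604.6]
No RTs fall outside the cutoffs; all 11 retained. Mean = 4897/11 = 445.182

445.2 ms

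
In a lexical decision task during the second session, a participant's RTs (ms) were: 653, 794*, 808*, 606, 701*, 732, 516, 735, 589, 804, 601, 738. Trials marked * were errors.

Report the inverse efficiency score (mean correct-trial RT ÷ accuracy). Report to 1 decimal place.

885.0 ms

Correct trials (n=9): 653, 606, 732, 516, 735, 589, 804, 601, 738
Mean correct RT = 5974/9 = 663.7778 ms
Proportion correct = 9/12
IES = 663.7778 / (9/12) = 885.037 ms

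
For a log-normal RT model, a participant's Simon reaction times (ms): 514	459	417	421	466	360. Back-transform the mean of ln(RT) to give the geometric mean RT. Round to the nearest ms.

ln(RT): 6.2422, 6.1291, 6.0331, 6.0426, 6.1442, 5.8861
Mean ln(RT) = 36.4773/6 = 6.07955
Geometric mean = exp(6.07955) = 436.83 ms

437 ms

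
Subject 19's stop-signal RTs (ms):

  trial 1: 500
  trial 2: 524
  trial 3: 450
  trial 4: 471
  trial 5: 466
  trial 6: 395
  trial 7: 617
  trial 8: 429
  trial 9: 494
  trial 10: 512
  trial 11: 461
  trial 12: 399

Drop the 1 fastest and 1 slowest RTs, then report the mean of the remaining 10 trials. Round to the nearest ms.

471 ms

Sorted: 395, 399, 429, 450, 461, 466, 471, 494, 500, 512, 524, 617
Drop lowest 1 (395) and highest 1 (617)
Remaining (n=10): Σ = 4706, mean = 4706/10 = 470.600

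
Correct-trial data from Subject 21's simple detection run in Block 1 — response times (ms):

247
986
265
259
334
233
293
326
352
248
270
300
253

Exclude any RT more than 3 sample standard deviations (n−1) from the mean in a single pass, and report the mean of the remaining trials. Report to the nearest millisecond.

282 ms

n = 13, ΣRT = 4366, M = 335.846
Σ(x−M)² = 474493.69; s = √(474493.69/12) = 198.850
Cutoffs: 335.846 ± 3·198.850 → [-260.7, 932.4]
Outside: 986 → excluded.
Retained (n=12): Σ = 3380, mean = 3380/12 = 281.667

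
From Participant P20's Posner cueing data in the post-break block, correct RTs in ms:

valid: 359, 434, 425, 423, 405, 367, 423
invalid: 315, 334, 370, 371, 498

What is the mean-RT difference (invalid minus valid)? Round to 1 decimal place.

M(valid) = 2836/7 = 405.143
M(invalid) = 1888/5 = 377.600
Difference = 377.600 − 405.143 = -27.543 ms

-27.5 ms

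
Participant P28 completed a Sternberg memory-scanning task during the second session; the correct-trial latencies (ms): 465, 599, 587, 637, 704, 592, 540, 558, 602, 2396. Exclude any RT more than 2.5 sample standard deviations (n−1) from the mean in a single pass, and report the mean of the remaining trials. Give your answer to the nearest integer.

n = 10, ΣRT = 7680, M = 768.000
Σ(x−M)² = 2979388.00; s = √(2979388.00/9) = 575.363
Cutoffs: 768.000 ± 2.5·575.363 → [-670.4, 2206.4]
Outside: 2396 → excluded.
Retained (n=9): Σ = 5284, mean = 5284/9 = 587.111

587 ms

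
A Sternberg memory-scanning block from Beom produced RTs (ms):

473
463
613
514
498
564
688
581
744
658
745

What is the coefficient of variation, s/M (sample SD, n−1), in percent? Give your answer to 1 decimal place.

17.4%

n = 11, Σ = 6541, M = 594.6364
Σ(x−M)² = 107076.545; s = √(107076.545/10) = 103.4778
CV = 103.4778 / 594.6364 = 0.17402 = 17.402%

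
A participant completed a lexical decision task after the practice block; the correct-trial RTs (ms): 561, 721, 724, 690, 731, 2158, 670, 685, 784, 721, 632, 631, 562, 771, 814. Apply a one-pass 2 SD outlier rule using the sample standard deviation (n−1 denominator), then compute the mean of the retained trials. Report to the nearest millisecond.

n = 15, ΣRT = 11855, M = 790.333
Σ(x−M)² = 2079849.33; s = √(2079849.33/14) = 385.436
Cutoffs: 790.333 ± 2·385.436 → [19.5, 1561.2]
Outside: 2158 → excluded.
Retained (n=14): Σ = 9697, mean = 9697/14 = 692.643

693 ms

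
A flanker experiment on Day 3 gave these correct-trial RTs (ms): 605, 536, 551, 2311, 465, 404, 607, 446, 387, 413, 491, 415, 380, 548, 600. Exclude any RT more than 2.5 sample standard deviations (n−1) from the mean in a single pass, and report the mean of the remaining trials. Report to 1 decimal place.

n = 15, ΣRT = 9159, M = 610.600
Σ(x−M)² = 3190311.60; s = √(3190311.60/14) = 477.367
Cutoffs: 610.600 ± 2.5·477.367 → [-582.8, 1804.0]
Outside: 2311 → excluded.
Retained (n=14): Σ = 6848, mean = 6848/14 = 489.143

489.1 ms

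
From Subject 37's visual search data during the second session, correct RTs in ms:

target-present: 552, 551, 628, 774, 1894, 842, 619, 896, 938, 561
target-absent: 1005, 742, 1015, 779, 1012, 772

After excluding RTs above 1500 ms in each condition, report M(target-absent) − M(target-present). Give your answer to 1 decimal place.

target-present: exclude 1894
M(target-present) = 6361/9 = 706.778
M(target-absent) = 5325/6 = 887.500
Difference = 887.500 − 706.778 = 180.722 ms

180.7 ms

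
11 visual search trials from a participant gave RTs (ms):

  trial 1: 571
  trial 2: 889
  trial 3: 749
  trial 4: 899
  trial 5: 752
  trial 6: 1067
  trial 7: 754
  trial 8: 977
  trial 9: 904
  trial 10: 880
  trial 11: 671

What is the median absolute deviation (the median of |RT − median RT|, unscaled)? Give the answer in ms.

Sorted: 571, 671, 749, 752, 754, 880, 889, 899, 904, 977, 1067 → median = 880
|x − 880|: 309, 9, 131, 19, 128, 187, 126, 97, 24, 0, 209
Sorted deviations: 0, 9, 19, 24, 97, 126, 128, 131, 187, 209, 309 → MAD = 126

126 ms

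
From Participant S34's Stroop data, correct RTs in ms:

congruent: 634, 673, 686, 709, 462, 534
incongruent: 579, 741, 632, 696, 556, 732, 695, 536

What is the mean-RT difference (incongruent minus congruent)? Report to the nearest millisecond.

M(congruent) = 3698/6 = 616.333
M(incongruent) = 5167/8 = 645.875
Difference = 645.875 − 616.333 = 29.542 ms

30 ms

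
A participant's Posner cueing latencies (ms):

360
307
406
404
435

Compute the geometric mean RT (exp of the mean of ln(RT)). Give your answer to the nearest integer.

380 ms

ln(RT): 5.8861, 5.7268, 6.0064, 6.0014, 6.0753
Mean ln(RT) = 29.6961/5 = 5.93921
Geometric mean = exp(5.93921) = 379.64 ms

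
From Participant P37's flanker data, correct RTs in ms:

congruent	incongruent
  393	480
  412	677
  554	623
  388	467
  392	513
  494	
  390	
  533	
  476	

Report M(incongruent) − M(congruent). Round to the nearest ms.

104 ms

M(congruent) = 4032/9 = 448.000
M(incongruent) = 2760/5 = 552.000
Difference = 552.000 − 448.000 = 104.000 ms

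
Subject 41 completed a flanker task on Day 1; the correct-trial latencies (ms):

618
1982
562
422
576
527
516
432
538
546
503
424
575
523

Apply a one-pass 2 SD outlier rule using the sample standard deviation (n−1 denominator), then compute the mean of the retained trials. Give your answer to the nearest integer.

520 ms

n = 14, ΣRT = 8744, M = 624.571
Σ(x−M)² = 2029807.43; s = √(2029807.43/13) = 395.144
Cutoffs: 624.571 ± 2·395.144 → [-165.7, 1414.9]
Outside: 1982 → excluded.
Retained (n=13): Σ = 6762, mean = 6762/13 = 520.154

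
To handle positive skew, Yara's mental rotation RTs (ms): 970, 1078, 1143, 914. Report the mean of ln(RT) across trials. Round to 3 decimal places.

6.930

ln(RT): 6.8773, 6.9829, 7.0414, 6.8178
Σ ln(RT) = 27.7194
Mean = 27.7194/4 = 6.92985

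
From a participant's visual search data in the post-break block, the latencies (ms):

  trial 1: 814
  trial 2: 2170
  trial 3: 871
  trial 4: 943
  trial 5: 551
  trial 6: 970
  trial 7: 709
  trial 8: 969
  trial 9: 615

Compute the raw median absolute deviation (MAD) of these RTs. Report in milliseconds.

Sorted: 551, 615, 709, 814, 871, 943, 969, 970, 2170 → median = 871
|x − 871|: 57, 1299, 0, 72, 320, 99, 162, 98, 256
Sorted deviations: 0, 57, 72, 98, 99, 162, 256, 320, 1299 → MAD = 99

99 ms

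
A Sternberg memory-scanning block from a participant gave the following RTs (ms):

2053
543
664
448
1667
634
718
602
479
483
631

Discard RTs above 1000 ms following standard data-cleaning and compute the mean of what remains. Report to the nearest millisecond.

578 ms

Excluded: 1667, 2053
Retained (n=9): Σ = 5202
Mean = 5202/9 = 578.0000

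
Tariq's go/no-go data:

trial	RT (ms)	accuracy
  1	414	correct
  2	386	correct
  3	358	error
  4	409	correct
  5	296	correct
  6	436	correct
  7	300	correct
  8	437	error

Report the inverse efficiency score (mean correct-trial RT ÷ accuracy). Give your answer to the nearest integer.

Correct trials (n=6): 414, 386, 409, 296, 436, 300
Mean correct RT = 2241/6 = 373.5000 ms
Proportion correct = 6/8
IES = 373.5000 / (6/8) = 498.000 ms

498 ms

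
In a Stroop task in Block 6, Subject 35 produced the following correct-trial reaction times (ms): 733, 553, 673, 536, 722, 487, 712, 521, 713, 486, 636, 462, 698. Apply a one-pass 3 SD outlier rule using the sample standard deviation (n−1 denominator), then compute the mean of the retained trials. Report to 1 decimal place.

610.2 ms

n = 13, ΣRT = 7932, M = 610.154
Σ(x−M)² = 130129.69; s = √(130129.69/12) = 104.135
Cutoffs: 610.154 ± 3·104.135 → [297.7, 922.6]
No RTs fall outside the cutoffs; all 13 retained. Mean = 7932/13 = 610.154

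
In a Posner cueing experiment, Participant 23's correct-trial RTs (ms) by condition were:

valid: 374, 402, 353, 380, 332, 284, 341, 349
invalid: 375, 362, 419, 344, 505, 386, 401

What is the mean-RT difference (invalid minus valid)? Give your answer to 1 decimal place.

47.0 ms

M(valid) = 2815/8 = 351.875
M(invalid) = 2792/7 = 398.857
Difference = 398.857 − 351.875 = 46.982 ms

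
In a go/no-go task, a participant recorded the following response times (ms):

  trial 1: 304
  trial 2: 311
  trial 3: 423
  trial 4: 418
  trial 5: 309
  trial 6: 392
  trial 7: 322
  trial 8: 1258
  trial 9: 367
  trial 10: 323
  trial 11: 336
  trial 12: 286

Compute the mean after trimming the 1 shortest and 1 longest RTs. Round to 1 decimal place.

350.5 ms

Sorted: 286, 304, 309, 311, 322, 323, 336, 367, 392, 418, 423, 1258
Drop lowest 1 (286) and highest 1 (1258)
Remaining (n=10): Σ = 3505, mean = 3505/10 = 350.500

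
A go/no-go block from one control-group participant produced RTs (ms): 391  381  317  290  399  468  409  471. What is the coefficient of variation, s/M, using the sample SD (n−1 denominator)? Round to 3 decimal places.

n = 8, Σ = 3126, M = 390.7500
Σ(x−M)² = 28493.500; s = √(28493.500/7) = 63.8005
CV = 63.8005 / 390.7500 = 0.16328

0.163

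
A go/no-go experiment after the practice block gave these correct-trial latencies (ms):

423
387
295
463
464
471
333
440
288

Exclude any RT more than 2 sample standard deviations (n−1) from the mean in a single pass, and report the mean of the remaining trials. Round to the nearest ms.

396 ms

n = 9, ΣRT = 3564, M = 396.000
Σ(x−M)² = 43318.00; s = √(43318.00/8) = 73.585
Cutoffs: 396.000 ± 2·73.585 → [248.8, 543.2]
No RTs fall outside the cutoffs; all 9 retained. Mean = 3564/9 = 396.000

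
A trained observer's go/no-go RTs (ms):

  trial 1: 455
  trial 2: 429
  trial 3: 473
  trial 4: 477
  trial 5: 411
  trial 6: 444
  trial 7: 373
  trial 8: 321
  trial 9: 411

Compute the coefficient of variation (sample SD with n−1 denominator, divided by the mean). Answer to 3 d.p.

n = 9, Σ = 3794, M = 421.5556
Σ(x−M)² = 20090.222; s = √(20090.222/8) = 50.1127
CV = 50.1127 / 421.5556 = 0.11888

0.119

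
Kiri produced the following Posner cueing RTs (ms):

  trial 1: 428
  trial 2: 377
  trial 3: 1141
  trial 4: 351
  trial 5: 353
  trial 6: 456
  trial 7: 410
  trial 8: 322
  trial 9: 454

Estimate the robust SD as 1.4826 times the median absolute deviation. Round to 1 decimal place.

Sorted: 322, 351, 353, 377, 410, 428, 454, 456, 1141 → median = 410
|x − 410| sorted: 0, 18, 33, 44, 46, 57, 59, 88, 731 → MAD = 46
Robust SD ≈ 1.4826 × 46 = 68.200

68.2 ms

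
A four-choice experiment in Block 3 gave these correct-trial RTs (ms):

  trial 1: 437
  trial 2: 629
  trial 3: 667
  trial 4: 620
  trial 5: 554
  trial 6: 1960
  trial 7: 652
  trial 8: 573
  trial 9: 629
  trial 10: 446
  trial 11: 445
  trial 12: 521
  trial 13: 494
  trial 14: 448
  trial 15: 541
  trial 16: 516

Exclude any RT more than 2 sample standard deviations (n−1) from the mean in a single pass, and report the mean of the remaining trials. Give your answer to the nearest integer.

545 ms

n = 16, ΣRT = 10132, M = 633.250
Σ(x−M)² = 1969459.00; s = √(1969459.00/15) = 362.350
Cutoffs: 633.250 ± 2·362.350 → [-91.4, 1357.9]
Outside: 1960 → excluded.
Retained (n=15): Σ = 8172, mean = 8172/15 = 544.800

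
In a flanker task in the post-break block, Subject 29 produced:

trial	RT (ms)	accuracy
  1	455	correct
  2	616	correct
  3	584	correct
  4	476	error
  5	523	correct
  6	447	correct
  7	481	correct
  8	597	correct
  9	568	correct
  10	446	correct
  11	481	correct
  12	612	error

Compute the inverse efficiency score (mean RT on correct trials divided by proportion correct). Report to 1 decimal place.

Correct trials (n=10): 455, 616, 584, 523, 447, 481, 597, 568, 446, 481
Mean correct RT = 5198/10 = 519.8000 ms
Proportion correct = 10/12
IES = 519.8000 / (10/12) = 623.760 ms

623.8 ms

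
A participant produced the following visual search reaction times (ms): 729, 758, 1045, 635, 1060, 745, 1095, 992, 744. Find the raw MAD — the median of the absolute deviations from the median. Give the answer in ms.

Sorted: 635, 729, 744, 745, 758, 992, 1045, 1060, 1095 → median = 758
|x − 758|: 29, 0, 287, 123, 302, 13, 337, 234, 14
Sorted deviations: 0, 13, 14, 29, 123, 234, 287, 302, 337 → MAD = 123

123 ms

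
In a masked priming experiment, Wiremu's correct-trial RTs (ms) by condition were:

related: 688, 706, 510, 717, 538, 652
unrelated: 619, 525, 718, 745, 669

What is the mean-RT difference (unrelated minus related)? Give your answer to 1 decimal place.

20.0 ms

M(related) = 3811/6 = 635.167
M(unrelated) = 3276/5 = 655.200
Difference = 655.200 − 635.167 = 20.033 ms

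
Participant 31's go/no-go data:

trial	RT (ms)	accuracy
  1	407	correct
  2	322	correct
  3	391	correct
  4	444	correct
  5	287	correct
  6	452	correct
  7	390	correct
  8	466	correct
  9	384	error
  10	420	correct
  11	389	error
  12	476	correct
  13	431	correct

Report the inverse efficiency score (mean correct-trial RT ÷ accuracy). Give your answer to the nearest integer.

482 ms

Correct trials (n=11): 407, 322, 391, 444, 287, 452, 390, 466, 420, 476, 431
Mean correct RT = 4486/11 = 407.8182 ms
Proportion correct = 11/13
IES = 407.8182 / (11/13) = 481.967 ms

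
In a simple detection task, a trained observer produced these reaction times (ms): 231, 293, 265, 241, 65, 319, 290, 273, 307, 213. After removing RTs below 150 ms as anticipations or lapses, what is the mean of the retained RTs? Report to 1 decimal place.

270.2 ms

Excluded: 65
Retained (n=9): Σ = 2432
Mean = 2432/9 = 270.2222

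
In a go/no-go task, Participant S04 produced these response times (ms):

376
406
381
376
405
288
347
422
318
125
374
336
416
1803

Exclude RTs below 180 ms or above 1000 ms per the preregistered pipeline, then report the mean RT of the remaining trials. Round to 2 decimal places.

370.42 ms

Excluded: 125, 1803
Retained (n=12): Σ = 4445
Mean = 4445/12 = 370.4167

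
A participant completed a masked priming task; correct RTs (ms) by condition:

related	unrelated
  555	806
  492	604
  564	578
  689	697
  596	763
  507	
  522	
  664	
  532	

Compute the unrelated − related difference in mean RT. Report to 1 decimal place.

M(related) = 5121/9 = 569.000
M(unrelated) = 3448/5 = 689.600
Difference = 689.600 − 569.000 = 120.600 ms

120.6 ms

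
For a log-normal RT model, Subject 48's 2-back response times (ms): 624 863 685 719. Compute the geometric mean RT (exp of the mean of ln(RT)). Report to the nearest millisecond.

718 ms

ln(RT): 6.4362, 6.7604, 6.5294, 6.5779
Mean ln(RT) = 26.3038/4 = 6.57596
Geometric mean = exp(6.57596) = 717.64 ms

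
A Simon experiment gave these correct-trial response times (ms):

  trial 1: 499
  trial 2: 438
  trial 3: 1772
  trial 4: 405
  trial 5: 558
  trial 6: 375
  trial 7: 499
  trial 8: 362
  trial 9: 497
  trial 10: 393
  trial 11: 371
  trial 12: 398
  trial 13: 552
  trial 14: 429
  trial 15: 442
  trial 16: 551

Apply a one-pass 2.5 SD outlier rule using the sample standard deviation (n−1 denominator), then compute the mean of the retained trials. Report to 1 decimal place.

n = 16, ΣRT = 8541, M = 533.812
Σ(x−M)² = 1702808.44; s = √(1702808.44/15) = 336.928
Cutoffs: 533.812 ± 2.5·336.928 → [-308.5, 1376.1]
Outside: 1772 → excluded.
Retained (n=15): Σ = 6769, mean = 6769/15 = 451.267

451.3 ms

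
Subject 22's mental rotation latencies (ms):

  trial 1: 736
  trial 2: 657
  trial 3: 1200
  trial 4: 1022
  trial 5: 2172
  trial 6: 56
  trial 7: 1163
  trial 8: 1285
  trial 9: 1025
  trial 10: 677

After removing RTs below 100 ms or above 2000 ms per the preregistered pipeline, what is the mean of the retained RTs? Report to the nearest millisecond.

971 ms

Excluded: 56, 2172
Retained (n=8): Σ = 7765
Mean = 7765/8 = 970.6250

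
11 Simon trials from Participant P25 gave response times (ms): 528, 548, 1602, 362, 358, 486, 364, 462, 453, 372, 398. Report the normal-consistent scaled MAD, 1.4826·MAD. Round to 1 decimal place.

Sorted: 358, 362, 364, 372, 398, 453, 462, 486, 528, 548, 1602 → median = 453
|x − 453| sorted: 0, 9, 33, 55, 75, 81, 89, 91, 95, 95, 1149 → MAD = 81
Robust SD ≈ 1.4826 × 81 = 120.091

120.1 ms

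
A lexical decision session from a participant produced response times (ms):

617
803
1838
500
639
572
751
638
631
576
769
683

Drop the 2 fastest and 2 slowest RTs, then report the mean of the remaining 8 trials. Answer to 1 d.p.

663.0 ms

Sorted: 500, 572, 576, 617, 631, 638, 639, 683, 751, 769, 803, 1838
Drop lowest 2 (500, 572) and highest 2 (803, 1838)
Remaining (n=8): Σ = 5304, mean = 5304/8 = 663.000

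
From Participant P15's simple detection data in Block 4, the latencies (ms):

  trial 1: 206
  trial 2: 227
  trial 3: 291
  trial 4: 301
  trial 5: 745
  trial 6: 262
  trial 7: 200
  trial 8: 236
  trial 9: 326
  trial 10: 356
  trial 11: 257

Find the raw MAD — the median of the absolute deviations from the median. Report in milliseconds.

Sorted: 200, 206, 227, 236, 257, 262, 291, 301, 326, 356, 745 → median = 262
|x − 262|: 56, 35, 29, 39, 483, 0, 62, 26, 64, 94, 5
Sorted deviations: 0, 5, 26, 29, 35, 39, 56, 62, 64, 94, 483 → MAD = 39

39 ms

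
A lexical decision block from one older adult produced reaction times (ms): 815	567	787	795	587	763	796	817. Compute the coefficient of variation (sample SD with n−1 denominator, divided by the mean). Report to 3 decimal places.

n = 8, Σ = 5927, M = 740.8750
Σ(x−M)² = 73784.875; s = √(73784.875/7) = 102.6679
CV = 102.6679 / 740.8750 = 0.13858

0.139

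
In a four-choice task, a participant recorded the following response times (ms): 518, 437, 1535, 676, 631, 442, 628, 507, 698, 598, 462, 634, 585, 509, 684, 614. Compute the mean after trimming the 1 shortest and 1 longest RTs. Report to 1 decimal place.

584.7 ms

Sorted: 437, 442, 462, 507, 509, 518, 585, 598, 614, 628, 631, 634, 676, 684, 698, 1535
Drop lowest 1 (437) and highest 1 (1535)
Remaining (n=14): Σ = 8186, mean = 8186/14 = 584.714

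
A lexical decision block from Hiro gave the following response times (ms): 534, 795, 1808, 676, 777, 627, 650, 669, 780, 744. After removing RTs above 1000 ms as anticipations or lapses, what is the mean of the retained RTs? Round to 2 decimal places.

Excluded: 1808
Retained (n=9): Σ = 6252
Mean = 6252/9 = 694.6667

694.67 ms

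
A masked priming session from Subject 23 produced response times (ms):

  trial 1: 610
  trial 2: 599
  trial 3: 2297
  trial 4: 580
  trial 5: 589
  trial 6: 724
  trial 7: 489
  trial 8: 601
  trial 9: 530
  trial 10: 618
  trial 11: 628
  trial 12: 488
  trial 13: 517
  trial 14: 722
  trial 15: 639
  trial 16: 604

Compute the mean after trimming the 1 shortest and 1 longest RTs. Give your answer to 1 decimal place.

603.6 ms

Sorted: 488, 489, 517, 530, 580, 589, 599, 601, 604, 610, 618, 628, 639, 722, 724, 2297
Drop lowest 1 (488) and highest 1 (2297)
Remaining (n=14): Σ = 8450, mean = 8450/14 = 603.571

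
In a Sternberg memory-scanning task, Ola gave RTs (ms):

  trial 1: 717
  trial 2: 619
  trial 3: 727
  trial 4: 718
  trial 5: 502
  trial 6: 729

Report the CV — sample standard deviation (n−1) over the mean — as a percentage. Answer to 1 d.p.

13.7%

n = 6, Σ = 4012, M = 668.6667
Σ(x−M)² = 42057.333; s = √(42057.333/5) = 91.7140
CV = 91.7140 / 668.6667 = 0.13716 = 13.716%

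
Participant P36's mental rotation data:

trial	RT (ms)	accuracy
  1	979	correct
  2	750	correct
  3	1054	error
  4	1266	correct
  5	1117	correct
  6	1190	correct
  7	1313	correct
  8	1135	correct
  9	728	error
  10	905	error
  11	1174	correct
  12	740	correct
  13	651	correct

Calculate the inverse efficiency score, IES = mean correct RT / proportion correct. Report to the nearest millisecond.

1341 ms

Correct trials (n=10): 979, 750, 1266, 1117, 1190, 1313, 1135, 1174, 740, 651
Mean correct RT = 10315/10 = 1031.5000 ms
Proportion correct = 10/13
IES = 1031.5000 / (10/13) = 1340.950 ms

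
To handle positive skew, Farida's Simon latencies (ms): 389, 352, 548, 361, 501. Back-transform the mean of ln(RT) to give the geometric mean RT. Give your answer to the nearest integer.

423 ms

ln(RT): 5.9636, 5.8636, 6.3063, 5.8889, 6.2166
Mean ln(RT) = 30.2390/5 = 6.04779
Geometric mean = exp(6.04779) = 423.18 ms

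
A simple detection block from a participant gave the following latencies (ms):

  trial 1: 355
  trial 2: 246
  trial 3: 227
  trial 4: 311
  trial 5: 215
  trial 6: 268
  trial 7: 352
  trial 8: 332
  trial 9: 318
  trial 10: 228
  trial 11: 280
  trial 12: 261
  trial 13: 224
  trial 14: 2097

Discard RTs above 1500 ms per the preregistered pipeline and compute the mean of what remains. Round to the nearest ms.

Excluded: 2097
Retained (n=13): Σ = 3617
Mean = 3617/13 = 278.2308

278 ms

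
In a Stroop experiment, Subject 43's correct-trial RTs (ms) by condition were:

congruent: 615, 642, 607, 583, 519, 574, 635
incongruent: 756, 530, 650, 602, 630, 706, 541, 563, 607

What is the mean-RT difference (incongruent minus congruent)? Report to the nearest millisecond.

M(congruent) = 4175/7 = 596.429
M(incongruent) = 5585/9 = 620.556
Difference = 620.556 − 596.429 = 24.127 ms

24 ms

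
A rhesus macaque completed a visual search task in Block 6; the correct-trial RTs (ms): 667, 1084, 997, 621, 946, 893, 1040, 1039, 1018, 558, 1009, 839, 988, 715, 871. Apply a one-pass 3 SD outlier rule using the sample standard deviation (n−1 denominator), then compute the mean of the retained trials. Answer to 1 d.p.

885.7 ms

n = 15, ΣRT = 13285, M = 885.667
Σ(x−M)² = 402699.33; s = √(402699.33/14) = 169.600
Cutoffs: 885.667 ± 3·169.600 → [376.9, 1394.5]
No RTs fall outside the cutoffs; all 15 retained. Mean = 13285/15 = 885.667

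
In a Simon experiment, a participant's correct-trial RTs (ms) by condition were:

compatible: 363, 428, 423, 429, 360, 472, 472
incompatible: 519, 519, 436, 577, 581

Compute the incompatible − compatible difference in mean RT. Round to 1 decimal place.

105.4 ms

M(compatible) = 2947/7 = 421.000
M(incompatible) = 2632/5 = 526.400
Difference = 526.400 − 421.000 = 105.400 ms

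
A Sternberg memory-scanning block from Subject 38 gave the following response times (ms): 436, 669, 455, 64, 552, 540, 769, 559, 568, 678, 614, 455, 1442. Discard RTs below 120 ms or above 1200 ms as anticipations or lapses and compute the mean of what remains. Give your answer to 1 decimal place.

572.3 ms

Excluded: 64, 1442
Retained (n=11): Σ = 6295
Mean = 6295/11 = 572.2727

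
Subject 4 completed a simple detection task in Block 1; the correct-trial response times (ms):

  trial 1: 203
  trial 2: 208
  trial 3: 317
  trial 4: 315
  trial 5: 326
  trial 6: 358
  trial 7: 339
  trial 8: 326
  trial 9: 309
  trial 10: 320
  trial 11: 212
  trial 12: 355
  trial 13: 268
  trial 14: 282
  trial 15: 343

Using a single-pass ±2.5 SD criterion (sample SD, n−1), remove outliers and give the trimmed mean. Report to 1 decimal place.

298.7 ms

n = 15, ΣRT = 4481, M = 298.733
Σ(x−M)² = 39046.93; s = √(39046.93/14) = 52.812
Cutoffs: 298.733 ± 2.5·52.812 → [166.7, 430.8]
No RTs fall outside the cutoffs; all 15 retained. Mean = 4481/15 = 298.733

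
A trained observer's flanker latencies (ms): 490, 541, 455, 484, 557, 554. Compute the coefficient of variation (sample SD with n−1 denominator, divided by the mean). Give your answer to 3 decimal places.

n = 6, Σ = 3081, M = 513.5000
Σ(x−M)² = 9133.500; s = √(9133.500/5) = 42.7399
CV = 42.7399 / 513.5000 = 0.08323

0.083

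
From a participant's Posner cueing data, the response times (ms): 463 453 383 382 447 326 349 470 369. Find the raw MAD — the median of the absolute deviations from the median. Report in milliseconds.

57 ms

Sorted: 326, 349, 369, 382, 383, 447, 453, 463, 470 → median = 383
|x − 383|: 80, 70, 0, 1, 64, 57, 34, 87, 14
Sorted deviations: 0, 1, 14, 34, 57, 64, 70, 80, 87 → MAD = 57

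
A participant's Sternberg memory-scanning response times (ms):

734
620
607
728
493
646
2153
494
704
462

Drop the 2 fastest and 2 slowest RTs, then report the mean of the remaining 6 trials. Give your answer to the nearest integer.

Sorted: 462, 493, 494, 607, 620, 646, 704, 728, 734, 2153
Drop lowest 2 (462, 493) and highest 2 (734, 2153)
Remaining (n=6): Σ = 3799, mean = 3799/6 = 633.167

633 ms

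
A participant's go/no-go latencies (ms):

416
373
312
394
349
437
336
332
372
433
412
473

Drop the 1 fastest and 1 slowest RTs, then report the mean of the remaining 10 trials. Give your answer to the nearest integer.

385 ms

Sorted: 312, 332, 336, 349, 372, 373, 394, 412, 416, 433, 437, 473
Drop lowest 1 (312) and highest 1 (473)
Remaining (n=10): Σ = 3854, mean = 3854/10 = 385.400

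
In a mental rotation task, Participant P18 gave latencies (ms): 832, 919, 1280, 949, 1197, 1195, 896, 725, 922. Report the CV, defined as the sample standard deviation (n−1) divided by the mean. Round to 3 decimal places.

0.190

n = 9, Σ = 8915, M = 990.5556
Σ(x−M)² = 284342.222; s = √(284342.222/8) = 188.5279
CV = 188.5279 / 990.5556 = 0.19033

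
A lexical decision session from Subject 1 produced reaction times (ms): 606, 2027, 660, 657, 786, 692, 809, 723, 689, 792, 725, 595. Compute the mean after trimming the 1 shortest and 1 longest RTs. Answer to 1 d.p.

713.9 ms

Sorted: 595, 606, 657, 660, 689, 692, 723, 725, 786, 792, 809, 2027
Drop lowest 1 (595) and highest 1 (2027)
Remaining (n=10): Σ = 7139, mean = 7139/10 = 713.900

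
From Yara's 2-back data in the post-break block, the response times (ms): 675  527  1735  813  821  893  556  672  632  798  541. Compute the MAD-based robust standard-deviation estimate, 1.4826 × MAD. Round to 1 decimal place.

198.7 ms

Sorted: 527, 541, 556, 632, 672, 675, 798, 813, 821, 893, 1735 → median = 675
|x − 675| sorted: 0, 3, 43, 119, 123, 134, 138, 146, 148, 218, 1060 → MAD = 134
Robust SD ≈ 1.4826 × 134 = 198.668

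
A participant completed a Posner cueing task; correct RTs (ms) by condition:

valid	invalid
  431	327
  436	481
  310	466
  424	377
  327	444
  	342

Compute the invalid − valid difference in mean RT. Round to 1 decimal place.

20.6 ms

M(valid) = 1928/5 = 385.600
M(invalid) = 2437/6 = 406.167
Difference = 406.167 − 385.600 = 20.567 ms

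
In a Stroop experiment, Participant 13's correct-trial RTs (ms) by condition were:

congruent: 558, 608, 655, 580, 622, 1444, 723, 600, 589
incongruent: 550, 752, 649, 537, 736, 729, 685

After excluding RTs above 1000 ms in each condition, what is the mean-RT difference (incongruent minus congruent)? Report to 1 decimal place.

congruent: exclude 1444
M(congruent) = 4935/8 = 616.875
M(incongruent) = 4638/7 = 662.571
Difference = 662.571 − 616.875 = 45.696 ms

45.7 ms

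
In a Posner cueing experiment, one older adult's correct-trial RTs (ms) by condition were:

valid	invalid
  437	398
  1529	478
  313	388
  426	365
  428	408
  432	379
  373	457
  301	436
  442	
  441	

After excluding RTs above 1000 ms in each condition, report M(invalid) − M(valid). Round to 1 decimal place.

valid: exclude 1529
M(valid) = 3593/9 = 399.222
M(invalid) = 3309/8 = 413.625
Difference = 413.625 − 399.222 = 14.403 ms

14.4 ms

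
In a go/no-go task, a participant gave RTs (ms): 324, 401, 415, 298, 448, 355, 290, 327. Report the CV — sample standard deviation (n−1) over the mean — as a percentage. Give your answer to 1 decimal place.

n = 8, Σ = 2858, M = 357.2500
Σ(x−M)² = 23543.500; s = √(23543.500/7) = 57.9945
CV = 57.9945 / 357.2500 = 0.16234 = 16.234%

16.2%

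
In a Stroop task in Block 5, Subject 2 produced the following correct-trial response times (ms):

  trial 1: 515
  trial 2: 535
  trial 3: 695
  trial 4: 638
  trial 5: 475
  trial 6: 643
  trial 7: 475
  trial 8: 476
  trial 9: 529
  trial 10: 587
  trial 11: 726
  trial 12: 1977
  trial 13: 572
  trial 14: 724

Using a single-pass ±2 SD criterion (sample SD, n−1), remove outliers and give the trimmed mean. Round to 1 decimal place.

n = 14, ΣRT = 9567, M = 683.357
Σ(x−M)² = 1906491.21; s = √(1906491.21/13) = 382.953
Cutoffs: 683.357 ± 2·382.953 → [-82.5, 1449.3]
Outside: 1977 → excluded.
Retained (n=13): Σ = 7590, mean = 7590/13 = 583.846

583.8 ms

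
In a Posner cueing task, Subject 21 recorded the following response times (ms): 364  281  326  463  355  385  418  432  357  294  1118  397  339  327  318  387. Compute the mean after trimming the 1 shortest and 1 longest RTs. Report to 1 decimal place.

Sorted: 281, 294, 318, 326, 327, 339, 355, 357, 364, 385, 387, 397, 418, 432, 463, 1118
Drop lowest 1 (281) and highest 1 (1118)
Remaining (n=14): Σ = 5162, mean = 5162/14 = 368.714

368.7 ms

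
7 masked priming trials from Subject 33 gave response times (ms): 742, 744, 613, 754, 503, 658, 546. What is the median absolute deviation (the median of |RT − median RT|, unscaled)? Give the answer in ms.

Sorted: 503, 546, 613, 658, 742, 744, 754 → median = 658
|x − 658|: 84, 86, 45, 96, 155, 0, 112
Sorted deviations: 0, 45, 84, 86, 96, 112, 155 → MAD = 86

86 ms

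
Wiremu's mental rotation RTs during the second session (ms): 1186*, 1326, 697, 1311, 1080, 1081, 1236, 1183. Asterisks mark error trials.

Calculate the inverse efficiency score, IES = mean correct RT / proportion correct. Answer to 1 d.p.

Correct trials (n=7): 1326, 697, 1311, 1080, 1081, 1236, 1183
Mean correct RT = 7914/7 = 1130.5714 ms
Proportion correct = 7/8
IES = 1130.5714 / (7/8) = 1292.082 ms

1292.1 ms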